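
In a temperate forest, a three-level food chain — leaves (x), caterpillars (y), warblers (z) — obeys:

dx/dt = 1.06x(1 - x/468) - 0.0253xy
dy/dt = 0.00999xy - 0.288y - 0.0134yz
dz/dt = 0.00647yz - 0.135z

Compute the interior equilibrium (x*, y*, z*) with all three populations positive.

From dz/dt = 0: 0.00647y* = 0.135, so y* = 20.9.
From dx/dt = 0: 1.06(1 - x*/468) = 0.0253·20.9, giving x* = 468·(1 - 0.498) = 235.
From dy/dt = 0: 0.00999·235 - 0.288 = 0.0134z*, so z* = 2.06/0.0134 = 154.

x* ≈ 235, y* ≈ 20.9, z* ≈ 154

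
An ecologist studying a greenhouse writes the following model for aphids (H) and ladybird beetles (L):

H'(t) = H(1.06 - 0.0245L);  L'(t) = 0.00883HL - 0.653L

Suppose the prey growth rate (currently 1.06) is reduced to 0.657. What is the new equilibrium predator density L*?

At the interior fixed point, setting dH/dt = 0 with H > 0 fixes L* = (prey growth rate)/(HL coefficient) — independent of the other coefficients.
With the change, L* = 0.657/0.0245 = 26.8; it falls from 43.3.

L* ≈ 26.8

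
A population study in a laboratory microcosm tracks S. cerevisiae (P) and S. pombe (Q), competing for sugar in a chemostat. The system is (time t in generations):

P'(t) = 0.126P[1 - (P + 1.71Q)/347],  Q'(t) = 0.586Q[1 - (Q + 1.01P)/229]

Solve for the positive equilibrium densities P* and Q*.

Setting both brackets to zero gives the nullclines P + 1.71Q = 347 and 1.01P + Q = 229.
Substituting Q = 229 - 1.01P into the first: P(1 - 1.71·1.01) = 347 - 1.71·229.
So P* = -44.6/-0.727 = 61.3, and then Q* = 229 - 1.01·61.3 = 167.

P* ≈ 61.3, Q* ≈ 167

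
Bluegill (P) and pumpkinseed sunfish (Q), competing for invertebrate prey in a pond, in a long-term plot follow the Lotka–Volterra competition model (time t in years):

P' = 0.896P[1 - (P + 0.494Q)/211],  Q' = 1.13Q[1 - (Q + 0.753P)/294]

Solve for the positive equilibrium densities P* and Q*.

Setting both brackets to zero gives the nullclines P + 0.494Q = 211 and 0.753P + Q = 294.
Substituting Q = 294 - 0.753P into the first: P(1 - 0.494·0.753) = 211 - 0.494·294.
So P* = 65.8/0.628 = 105, and then Q* = 294 - 0.753·105 = 215.

P* ≈ 105, Q* ≈ 215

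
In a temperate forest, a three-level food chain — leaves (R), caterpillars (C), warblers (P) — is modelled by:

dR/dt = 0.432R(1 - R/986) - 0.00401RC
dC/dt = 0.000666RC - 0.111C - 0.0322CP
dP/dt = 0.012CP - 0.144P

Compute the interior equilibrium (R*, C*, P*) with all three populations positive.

R* ≈ 876, C* ≈ 12, P* ≈ 14.7

From dP/dt = 0: 0.012C* = 0.144, so C* = 12.
From dR/dt = 0: 0.432(1 - R*/986) = 0.00401·12, giving R* = 986·(1 - 0.111) = 876.
From dC/dt = 0: 0.000666·876 - 0.111 = 0.0322P*, so P* = 0.473/0.0322 = 14.7.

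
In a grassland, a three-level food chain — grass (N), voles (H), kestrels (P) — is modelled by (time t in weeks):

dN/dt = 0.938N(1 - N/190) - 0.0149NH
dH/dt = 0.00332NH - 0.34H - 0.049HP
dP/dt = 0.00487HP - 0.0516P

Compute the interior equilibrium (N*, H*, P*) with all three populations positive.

From dP/dt = 0: 0.00487H* = 0.0516, so H* = 10.6.
From dN/dt = 0: 0.938(1 - N*/190) = 0.0149·10.6, giving N* = 190·(1 - 0.168) = 158.
From dH/dt = 0: 0.00332·158 - 0.34 = 0.049P*, so P* = 0.185/0.049 = 3.77.

N* ≈ 158, H* ≈ 10.6, P* ≈ 3.77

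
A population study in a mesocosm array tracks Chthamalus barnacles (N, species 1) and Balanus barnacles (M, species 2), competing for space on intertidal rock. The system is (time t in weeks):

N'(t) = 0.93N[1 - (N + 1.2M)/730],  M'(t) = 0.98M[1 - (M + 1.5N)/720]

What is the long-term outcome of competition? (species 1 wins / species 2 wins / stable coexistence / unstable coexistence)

unstable coexistence (outcome depends on initial conditions)

Compare the nullcline intercepts: K1/α12 = 730/1.2 = 608 < K2 = 720; K2/α21 = 720/1.5 = 480 < K1 = 730.
Since both are reversed, neither can invade when rare; the interior point is a saddle.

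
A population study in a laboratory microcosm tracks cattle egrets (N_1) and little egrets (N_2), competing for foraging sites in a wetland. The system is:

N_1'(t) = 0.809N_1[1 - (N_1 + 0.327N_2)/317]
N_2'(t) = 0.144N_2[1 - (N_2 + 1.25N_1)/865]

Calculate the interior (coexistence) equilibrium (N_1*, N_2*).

N_1* ≈ 57.8, N_2* ≈ 793

Setting both brackets to zero gives the nullclines N_1 + 0.327N_2 = 317 and 1.25N_1 + N_2 = 865.
Substituting N_2 = 865 - 1.25N_1 into the first: N_1(1 - 0.327·1.25) = 317 - 0.327·865.
So N_1* = 34.1/0.591 = 57.8, and then N_2* = 865 - 1.25·57.8 = 793.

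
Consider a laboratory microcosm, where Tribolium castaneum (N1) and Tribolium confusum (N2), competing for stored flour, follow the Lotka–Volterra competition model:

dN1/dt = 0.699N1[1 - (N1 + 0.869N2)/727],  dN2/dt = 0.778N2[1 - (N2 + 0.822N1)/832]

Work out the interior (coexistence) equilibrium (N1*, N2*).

Setting both brackets to zero gives the nullclines N1 + 0.869N2 = 727 and 0.822N1 + N2 = 832.
Substituting N2 = 832 - 0.822N1 into the first: N1(1 - 0.869·0.822) = 727 - 0.869·832.
So N1* = 3.99/0.286 = 14, and then N2* = 832 - 0.822·14 = 821.

N1* ≈ 14, N2* ≈ 821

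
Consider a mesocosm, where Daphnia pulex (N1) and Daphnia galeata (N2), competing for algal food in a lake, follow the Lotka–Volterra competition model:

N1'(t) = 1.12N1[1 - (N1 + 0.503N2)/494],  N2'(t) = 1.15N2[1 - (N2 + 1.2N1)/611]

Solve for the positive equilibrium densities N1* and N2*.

N1* ≈ 471, N2* ≈ 45.9

Setting both brackets to zero gives the nullclines N1 + 0.503N2 = 494 and 1.2N1 + N2 = 611.
Substituting N2 = 611 - 1.2N1 into the first: N1(1 - 0.503·1.2) = 494 - 0.503·611.
So N1* = 187/0.396 = 471, and then N2* = 611 - 1.2·471 = 45.9.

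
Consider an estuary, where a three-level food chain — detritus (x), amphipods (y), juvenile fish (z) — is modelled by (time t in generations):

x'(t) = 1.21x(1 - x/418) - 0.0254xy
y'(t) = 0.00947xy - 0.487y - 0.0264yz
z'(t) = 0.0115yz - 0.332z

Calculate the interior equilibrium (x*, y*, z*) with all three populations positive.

From dz/dt = 0: 0.0115y* = 0.332, so y* = 28.9.
From dx/dt = 0: 1.21(1 - x*/418) = 0.0254·28.9, giving x* = 418·(1 - 0.606) = 165.
From dy/dt = 0: 0.00947·165 - 0.487 = 0.0264z*, so z* = 1.07/0.0264 = 40.6.

x* ≈ 165, y* ≈ 28.9, z* ≈ 40.6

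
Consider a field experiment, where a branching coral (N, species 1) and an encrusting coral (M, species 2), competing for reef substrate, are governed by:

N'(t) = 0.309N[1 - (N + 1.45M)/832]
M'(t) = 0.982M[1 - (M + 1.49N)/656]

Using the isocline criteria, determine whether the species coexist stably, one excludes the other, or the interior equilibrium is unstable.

Compare the nullcline intercepts: K1/α12 = 832/1.45 = 574 < K2 = 656; K2/α21 = 656/1.49 = 440 < K1 = 832.
Since both are reversed, neither can invade when rare; the interior point is a saddle.

unstable coexistence (outcome depends on initial conditions)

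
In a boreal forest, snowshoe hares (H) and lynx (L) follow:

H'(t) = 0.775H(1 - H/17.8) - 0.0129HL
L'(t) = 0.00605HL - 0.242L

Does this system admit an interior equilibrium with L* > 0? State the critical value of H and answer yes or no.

The predator equation gives dL/dt > 0 only when H > 0.242/0.00605 = 40.
Without the predator, H → K = 17.8. Since 17.8 < 40, the predator cannot invade.

Threshold H = 40; K < 40, so no, the predator goes extinct.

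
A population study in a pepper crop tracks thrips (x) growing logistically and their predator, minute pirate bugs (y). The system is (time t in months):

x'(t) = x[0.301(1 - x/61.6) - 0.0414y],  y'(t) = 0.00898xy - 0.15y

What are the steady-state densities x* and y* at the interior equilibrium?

From dy/dt = 0 with y > 0: 0.00898x* = 0.15, so x* = 16.7.
Substitute into dx/dt = 0: 0.301(1 - 16.7/61.6) = 0.0414y*.
The bracket is 0.729, giving y* = 0.219/0.0414 = 5.3.

x* ≈ 16.7, y* ≈ 5.3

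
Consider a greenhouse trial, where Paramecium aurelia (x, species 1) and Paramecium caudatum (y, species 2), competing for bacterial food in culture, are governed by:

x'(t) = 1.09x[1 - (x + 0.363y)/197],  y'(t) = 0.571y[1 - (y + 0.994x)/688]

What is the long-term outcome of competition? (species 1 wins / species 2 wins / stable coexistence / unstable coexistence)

species 2 excludes species 1

Compare the nullcline intercepts: K1/α12 = 197/0.363 = 543 < K2 = 688; K2/α21 = 688/0.994 = 692 > K1 = 197.
Since the inequalities point opposite ways, species 2 can invade but species 1 cannot.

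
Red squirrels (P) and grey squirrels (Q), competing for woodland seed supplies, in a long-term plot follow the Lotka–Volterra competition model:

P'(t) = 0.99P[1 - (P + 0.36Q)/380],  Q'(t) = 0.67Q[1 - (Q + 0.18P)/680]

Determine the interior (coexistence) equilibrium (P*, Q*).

P* ≈ 145, Q* ≈ 654

Setting both brackets to zero gives the nullclines P + 0.36Q = 380 and 0.18P + Q = 680.
Substituting Q = 680 - 0.18P into the first: P(1 - 0.36·0.18) = 380 - 0.36·680.
So P* = 135/0.935 = 145, and then Q* = 680 - 0.18·145 = 654.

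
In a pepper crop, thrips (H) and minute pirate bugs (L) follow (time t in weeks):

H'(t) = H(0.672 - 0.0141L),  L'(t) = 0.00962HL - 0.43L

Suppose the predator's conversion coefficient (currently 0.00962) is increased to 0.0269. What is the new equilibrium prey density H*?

At the interior fixed point, setting dL/dt = 0 with L > 0 fixes H* = (predator death rate)/(HL coefficient) — independent of the other coefficients.
With the change, H* = 0.43/0.0269 = 16; it falls from 44.7.

H* ≈ 16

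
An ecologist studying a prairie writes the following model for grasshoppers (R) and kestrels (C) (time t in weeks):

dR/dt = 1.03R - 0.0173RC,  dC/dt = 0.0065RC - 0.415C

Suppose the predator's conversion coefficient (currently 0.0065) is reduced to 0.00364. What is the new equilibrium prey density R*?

At the interior fixed point, setting dC/dt = 0 with C > 0 fixes R* = (predator death rate)/(RC coefficient) — independent of the other coefficients.
With the change, R* = 0.415/0.00364 = 114; it rises from 63.8.

R* ≈ 114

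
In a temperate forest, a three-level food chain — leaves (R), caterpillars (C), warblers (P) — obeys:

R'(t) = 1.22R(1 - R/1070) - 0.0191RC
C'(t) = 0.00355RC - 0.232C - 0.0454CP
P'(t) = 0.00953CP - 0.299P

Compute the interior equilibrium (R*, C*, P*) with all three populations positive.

From dP/dt = 0: 0.00953C* = 0.299, so C* = 31.4.
From dR/dt = 0: 1.22(1 - R*/1070) = 0.0191·31.4, giving R* = 1070·(1 - 0.491) = 544.
From dC/dt = 0: 0.00355·544 - 0.232 = 0.0454P*, so P* = 1.7/0.0454 = 37.5.

R* ≈ 544, C* ≈ 31.4, P* ≈ 37.5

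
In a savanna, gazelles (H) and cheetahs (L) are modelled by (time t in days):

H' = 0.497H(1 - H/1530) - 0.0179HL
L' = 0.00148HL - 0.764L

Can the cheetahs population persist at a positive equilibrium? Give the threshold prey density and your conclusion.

The predator equation gives dL/dt > 0 only when H > 0.764/0.00148 = 516.
Without the predator, H → K = 1530. Since 1530 > 516, the predator can invade and persist.

Threshold H = 516; K > 516, so yes, the predator persists.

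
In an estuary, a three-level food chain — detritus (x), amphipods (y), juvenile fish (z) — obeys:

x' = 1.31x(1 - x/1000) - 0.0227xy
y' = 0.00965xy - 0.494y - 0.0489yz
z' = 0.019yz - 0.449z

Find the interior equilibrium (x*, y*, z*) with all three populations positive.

x* ≈ 591, y* ≈ 23.6, z* ≈ 106

From dz/dt = 0: 0.019y* = 0.449, so y* = 23.6.
From dx/dt = 0: 1.31(1 - x*/1000) = 0.0227·23.6, giving x* = 1000·(1 - 0.409) = 591.
From dy/dt = 0: 0.00965·591 - 0.494 = 0.0489z*, so z* = 5.2/0.0489 = 106.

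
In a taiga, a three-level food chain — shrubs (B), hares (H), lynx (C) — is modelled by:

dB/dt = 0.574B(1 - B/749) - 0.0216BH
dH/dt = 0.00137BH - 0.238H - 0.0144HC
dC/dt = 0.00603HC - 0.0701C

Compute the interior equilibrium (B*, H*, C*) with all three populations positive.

B* ≈ 421, H* ≈ 11.6, C* ≈ 23.6

From dC/dt = 0: 0.00603H* = 0.0701, so H* = 11.6.
From dB/dt = 0: 0.574(1 - B*/749) = 0.0216·11.6, giving B* = 749·(1 - 0.437) = 421.
From dH/dt = 0: 0.00137·421 - 0.238 = 0.0144C*, so C* = 0.339/0.0144 = 23.6.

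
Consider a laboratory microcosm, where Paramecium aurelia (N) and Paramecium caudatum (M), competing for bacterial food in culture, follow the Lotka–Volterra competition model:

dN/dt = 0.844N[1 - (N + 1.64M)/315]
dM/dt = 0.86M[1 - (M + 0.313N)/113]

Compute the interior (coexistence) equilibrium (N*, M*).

N* ≈ 266, M* ≈ 29.6

Setting both brackets to zero gives the nullclines N + 1.64M = 315 and 0.313N + M = 113.
Substituting M = 113 - 0.313N into the first: N(1 - 1.64·0.313) = 315 - 1.64·113.
So N* = 130/0.487 = 266, and then M* = 113 - 0.313·266 = 29.6.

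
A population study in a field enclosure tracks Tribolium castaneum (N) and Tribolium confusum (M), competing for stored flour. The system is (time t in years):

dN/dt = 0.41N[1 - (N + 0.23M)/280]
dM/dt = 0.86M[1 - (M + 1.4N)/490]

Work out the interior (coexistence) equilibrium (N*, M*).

Setting both brackets to zero gives the nullclines N + 0.23M = 280 and 1.4N + M = 490.
Substituting M = 490 - 1.4N into the first: N(1 - 0.23·1.4) = 280 - 0.23·490.
So N* = 167/0.678 = 247, and then M* = 490 - 1.4·247 = 145.

N* ≈ 247, M* ≈ 145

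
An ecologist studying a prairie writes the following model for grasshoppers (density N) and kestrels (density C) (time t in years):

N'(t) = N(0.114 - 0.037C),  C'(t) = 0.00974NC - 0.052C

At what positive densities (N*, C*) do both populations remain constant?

N* ≈ 5.34, C* ≈ 3.08

Set dC/dt = 0 with C > 0: 0.00974N - 0.052 = 0, so N* = 0.052/0.00974 = 5.34.
Set dN/dt = 0 with N > 0: 0.114 - 0.037C = 0, so C* = 0.114/0.037 = 3.08.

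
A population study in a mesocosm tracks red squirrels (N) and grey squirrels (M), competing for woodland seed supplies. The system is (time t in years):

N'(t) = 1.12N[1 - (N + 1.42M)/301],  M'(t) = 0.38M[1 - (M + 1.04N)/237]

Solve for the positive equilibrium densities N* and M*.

Setting both brackets to zero gives the nullclines N + 1.42M = 301 and 1.04N + M = 237.
Substituting M = 237 - 1.04N into the first: N(1 - 1.42·1.04) = 301 - 1.42·237.
So N* = -35.5/-0.477 = 74.5, and then M* = 237 - 1.04·74.5 = 159.

N* ≈ 74.5, M* ≈ 159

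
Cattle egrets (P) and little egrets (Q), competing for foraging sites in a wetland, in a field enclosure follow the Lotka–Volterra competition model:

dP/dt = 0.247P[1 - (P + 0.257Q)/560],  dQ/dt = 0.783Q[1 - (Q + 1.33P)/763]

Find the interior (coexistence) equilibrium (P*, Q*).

Setting both brackets to zero gives the nullclines P + 0.257Q = 560 and 1.33P + Q = 763.
Substituting Q = 763 - 1.33P into the first: P(1 - 0.257·1.33) = 560 - 0.257·763.
So P* = 364/0.658 = 553, and then Q* = 763 - 1.33·553 = 27.7.

P* ≈ 553, Q* ≈ 27.7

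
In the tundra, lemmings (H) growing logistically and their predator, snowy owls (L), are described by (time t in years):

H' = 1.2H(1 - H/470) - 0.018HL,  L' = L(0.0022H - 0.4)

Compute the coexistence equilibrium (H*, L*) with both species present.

From dL/dt = 0 with L > 0: 0.0022H* = 0.4, so H* = 182.
Substitute into dH/dt = 0: 1.2(1 - 182/470) = 0.018L*.
The bracket is 0.613, giving L* = 0.736/0.018 = 40.9.

H* ≈ 182, L* ≈ 40.9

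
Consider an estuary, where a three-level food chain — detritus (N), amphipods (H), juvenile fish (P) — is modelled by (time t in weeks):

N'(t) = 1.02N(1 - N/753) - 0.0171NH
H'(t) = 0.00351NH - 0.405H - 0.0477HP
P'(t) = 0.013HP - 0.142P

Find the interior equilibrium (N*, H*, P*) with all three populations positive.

N* ≈ 615, H* ≈ 10.9, P* ≈ 36.8

From dP/dt = 0: 0.013H* = 0.142, so H* = 10.9.
From dN/dt = 0: 1.02(1 - N*/753) = 0.0171·10.9, giving N* = 753·(1 - 0.183) = 615.
From dH/dt = 0: 0.00351·615 - 0.405 = 0.0477P*, so P* = 1.75/0.0477 = 36.8.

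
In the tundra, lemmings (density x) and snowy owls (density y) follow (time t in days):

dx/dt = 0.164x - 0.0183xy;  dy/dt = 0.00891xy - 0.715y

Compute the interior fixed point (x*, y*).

x* ≈ 80.2, y* ≈ 8.96

Set dy/dt = 0 with y > 0: 0.00891x - 0.715 = 0, so x* = 0.715/0.00891 = 80.2.
Set dx/dt = 0 with x > 0: 0.164 - 0.0183y = 0, so y* = 0.164/0.0183 = 8.96.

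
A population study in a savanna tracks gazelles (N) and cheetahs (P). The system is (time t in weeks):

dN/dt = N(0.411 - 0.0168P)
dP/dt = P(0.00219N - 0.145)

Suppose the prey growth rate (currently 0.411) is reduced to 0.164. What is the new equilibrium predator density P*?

P* ≈ 9.76

At the interior fixed point, setting dN/dt = 0 with N > 0 fixes P* = (prey growth rate)/(NP coefficient) — independent of the other coefficients.
With the change, P* = 0.164/0.0168 = 9.76; it falls from 24.5.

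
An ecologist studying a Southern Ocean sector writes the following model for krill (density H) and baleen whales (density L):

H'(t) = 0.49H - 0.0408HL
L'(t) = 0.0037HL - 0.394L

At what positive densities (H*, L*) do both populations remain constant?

Set dL/dt = 0 with L > 0: 0.0037H - 0.394 = 0, so H* = 0.394/0.0037 = 106.
Set dH/dt = 0 with H > 0: 0.49 - 0.0408L = 0, so L* = 0.49/0.0408 = 12.

H* ≈ 106, L* ≈ 12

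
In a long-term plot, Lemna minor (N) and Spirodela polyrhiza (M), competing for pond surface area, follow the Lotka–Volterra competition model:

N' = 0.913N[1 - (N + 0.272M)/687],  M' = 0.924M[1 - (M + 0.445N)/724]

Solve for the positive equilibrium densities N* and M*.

Setting both brackets to zero gives the nullclines N + 0.272M = 687 and 0.445N + M = 724.
Substituting M = 724 - 0.445N into the first: N(1 - 0.272·0.445) = 687 - 0.272·724.
So N* = 490/0.879 = 558, and then M* = 724 - 0.445·558 = 476.

N* ≈ 558, M* ≈ 476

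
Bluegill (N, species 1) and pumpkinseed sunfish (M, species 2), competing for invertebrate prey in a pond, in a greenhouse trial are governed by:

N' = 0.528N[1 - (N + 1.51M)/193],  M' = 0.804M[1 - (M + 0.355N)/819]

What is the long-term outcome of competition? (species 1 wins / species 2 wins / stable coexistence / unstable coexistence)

species 2 excludes species 1

Compare the nullcline intercepts: K1/α12 = 193/1.51 = 128 < K2 = 819; K2/α21 = 819/0.355 = 2310 > K1 = 193.
Since the inequalities point opposite ways, species 2 can invade but species 1 cannot.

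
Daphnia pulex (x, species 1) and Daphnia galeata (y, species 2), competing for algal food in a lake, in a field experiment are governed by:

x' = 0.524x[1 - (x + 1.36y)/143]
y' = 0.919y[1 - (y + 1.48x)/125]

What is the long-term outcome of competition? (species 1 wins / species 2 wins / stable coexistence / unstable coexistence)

unstable coexistence (outcome depends on initial conditions)

Compare the nullcline intercepts: K1/α12 = 143/1.36 = 105 < K2 = 125; K2/α21 = 125/1.48 = 84.5 < K1 = 143.
Since both are reversed, neither can invade when rare; the interior point is a saddle.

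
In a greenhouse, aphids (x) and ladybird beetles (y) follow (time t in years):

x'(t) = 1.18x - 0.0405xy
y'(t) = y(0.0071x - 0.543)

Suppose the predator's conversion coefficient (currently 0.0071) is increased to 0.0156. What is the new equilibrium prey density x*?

x* ≈ 34.8

At the interior fixed point, setting dy/dt = 0 with y > 0 fixes x* = (predator death rate)/(xy coefficient) — independent of the other coefficients.
With the change, x* = 0.543/0.0156 = 34.8; it falls from 76.5.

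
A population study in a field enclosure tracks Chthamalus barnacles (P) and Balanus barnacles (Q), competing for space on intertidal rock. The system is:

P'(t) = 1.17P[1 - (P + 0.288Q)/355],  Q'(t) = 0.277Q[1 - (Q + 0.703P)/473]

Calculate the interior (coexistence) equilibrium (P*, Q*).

Setting both brackets to zero gives the nullclines P + 0.288Q = 355 and 0.703P + Q = 473.
Substituting Q = 473 - 0.703P into the first: P(1 - 0.288·0.703) = 355 - 0.288·473.
So P* = 219/0.798 = 274, and then Q* = 473 - 0.703·274 = 280.

P* ≈ 274, Q* ≈ 280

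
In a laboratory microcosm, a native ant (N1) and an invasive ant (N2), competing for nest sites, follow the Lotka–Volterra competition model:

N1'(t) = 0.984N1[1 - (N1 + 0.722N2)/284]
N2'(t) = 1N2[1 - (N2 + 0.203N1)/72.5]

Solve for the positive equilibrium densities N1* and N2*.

Setting both brackets to zero gives the nullclines N1 + 0.722N2 = 284 and 0.203N1 + N2 = 72.5.
Substituting N2 = 72.5 - 0.203N1 into the first: N1(1 - 0.722·0.203) = 284 - 0.722·72.5.
So N1* = 232/0.853 = 271, and then N2* = 72.5 - 0.203·271 = 17.4.

N1* ≈ 271, N2* ≈ 17.4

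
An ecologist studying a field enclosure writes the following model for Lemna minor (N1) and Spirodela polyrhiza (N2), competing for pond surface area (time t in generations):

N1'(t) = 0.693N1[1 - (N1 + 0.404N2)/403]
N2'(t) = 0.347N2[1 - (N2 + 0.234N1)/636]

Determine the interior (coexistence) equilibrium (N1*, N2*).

N1* ≈ 161, N2* ≈ 598

Setting both brackets to zero gives the nullclines N1 + 0.404N2 = 403 and 0.234N1 + N2 = 636.
Substituting N2 = 636 - 0.234N1 into the first: N1(1 - 0.404·0.234) = 403 - 0.404·636.
So N1* = 146/0.905 = 161, and then N2* = 636 - 0.234·161 = 598.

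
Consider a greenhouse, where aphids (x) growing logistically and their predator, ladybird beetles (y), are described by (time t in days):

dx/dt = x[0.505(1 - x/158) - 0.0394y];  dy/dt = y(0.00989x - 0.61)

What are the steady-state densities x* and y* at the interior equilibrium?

From dy/dt = 0 with y > 0: 0.00989x* = 0.61, so x* = 61.7.
Substitute into dx/dt = 0: 0.505(1 - 61.7/158) = 0.0394y*.
The bracket is 0.61, giving y* = 0.308/0.0394 = 7.81.

x* ≈ 61.7, y* ≈ 7.81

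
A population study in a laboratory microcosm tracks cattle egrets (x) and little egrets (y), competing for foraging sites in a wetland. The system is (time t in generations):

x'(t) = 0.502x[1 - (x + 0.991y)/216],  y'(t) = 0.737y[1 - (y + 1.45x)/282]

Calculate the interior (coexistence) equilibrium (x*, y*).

Setting both brackets to zero gives the nullclines x + 0.991y = 216 and 1.45x + y = 282.
Substituting y = 282 - 1.45x into the first: x(1 - 0.991·1.45) = 216 - 0.991·282.
So x* = -63.5/-0.437 = 145, and then y* = 282 - 1.45·145 = 71.4.

x* ≈ 145, y* ≈ 71.4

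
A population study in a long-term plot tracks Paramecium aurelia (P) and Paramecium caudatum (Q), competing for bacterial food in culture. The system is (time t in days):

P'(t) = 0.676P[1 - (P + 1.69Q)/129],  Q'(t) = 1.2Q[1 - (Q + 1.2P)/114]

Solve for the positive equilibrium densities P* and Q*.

P* ≈ 61.9, Q* ≈ 39.7

Setting both brackets to zero gives the nullclines P + 1.69Q = 129 and 1.2P + Q = 114.
Substituting Q = 114 - 1.2P into the first: P(1 - 1.69·1.2) = 129 - 1.69·114.
So P* = -63.7/-1.03 = 61.9, and then Q* = 114 - 1.2·61.9 = 39.7.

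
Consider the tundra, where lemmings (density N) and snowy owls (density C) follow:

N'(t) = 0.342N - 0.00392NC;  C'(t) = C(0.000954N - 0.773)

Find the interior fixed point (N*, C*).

Set dC/dt = 0 with C > 0: 0.000954N - 0.773 = 0, so N* = 0.773/0.000954 = 810.
Set dN/dt = 0 with N > 0: 0.342 - 0.00392C = 0, so C* = 0.342/0.00392 = 87.2.

N* ≈ 810, C* ≈ 87.2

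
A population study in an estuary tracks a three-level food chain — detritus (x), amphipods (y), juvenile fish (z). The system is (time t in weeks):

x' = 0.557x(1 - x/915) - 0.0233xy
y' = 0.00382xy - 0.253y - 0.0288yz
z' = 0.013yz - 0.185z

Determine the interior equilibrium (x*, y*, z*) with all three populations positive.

From dz/dt = 0: 0.013y* = 0.185, so y* = 14.2.
From dx/dt = 0: 0.557(1 - x*/915) = 0.0233·14.2, giving x* = 915·(1 - 0.595) = 370.
From dy/dt = 0: 0.00382·370 - 0.253 = 0.0288z*, so z* = 1.16/0.0288 = 40.3.

x* ≈ 370, y* ≈ 14.2, z* ≈ 40.3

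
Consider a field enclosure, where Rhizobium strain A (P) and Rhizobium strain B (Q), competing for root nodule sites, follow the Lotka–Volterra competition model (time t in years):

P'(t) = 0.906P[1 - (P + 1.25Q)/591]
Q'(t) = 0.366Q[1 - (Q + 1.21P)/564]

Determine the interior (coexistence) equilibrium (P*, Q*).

P* ≈ 222, Q* ≈ 295

Setting both brackets to zero gives the nullclines P + 1.25Q = 591 and 1.21P + Q = 564.
Substituting Q = 564 - 1.21P into the first: P(1 - 1.25·1.21) = 591 - 1.25·564.
So P* = -114/-0.512 = 222, and then Q* = 564 - 1.21·222 = 295.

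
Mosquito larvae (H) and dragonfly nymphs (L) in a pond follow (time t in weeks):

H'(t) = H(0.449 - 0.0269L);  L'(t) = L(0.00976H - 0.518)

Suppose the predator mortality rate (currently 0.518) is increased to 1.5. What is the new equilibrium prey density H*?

At the interior fixed point, setting dL/dt = 0 with L > 0 fixes H* = (predator death rate)/(HL coefficient) — independent of the other coefficients.
With the change, H* = 1.5/0.00976 = 154; it rises from 53.1.

H* ≈ 154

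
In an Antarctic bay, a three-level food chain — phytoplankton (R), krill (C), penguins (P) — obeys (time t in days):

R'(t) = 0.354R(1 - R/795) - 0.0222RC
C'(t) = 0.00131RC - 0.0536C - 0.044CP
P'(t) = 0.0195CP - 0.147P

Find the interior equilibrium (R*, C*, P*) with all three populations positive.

R* ≈ 419, C* ≈ 7.54, P* ≈ 11.3

From dP/dt = 0: 0.0195C* = 0.147, so C* = 7.54.
From dR/dt = 0: 0.354(1 - R*/795) = 0.0222·7.54, giving R* = 795·(1 - 0.473) = 419.
From dC/dt = 0: 0.00131·419 - 0.0536 = 0.044P*, so P* = 0.496/0.044 = 11.3.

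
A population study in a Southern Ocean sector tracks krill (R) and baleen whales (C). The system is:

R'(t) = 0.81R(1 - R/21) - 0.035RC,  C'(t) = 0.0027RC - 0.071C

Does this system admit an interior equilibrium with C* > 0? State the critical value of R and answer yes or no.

The predator equation gives dC/dt > 0 only when R > 0.071/0.0027 = 26.3.
Without the predator, R → K = 21. Since 21 < 26.3, the predator cannot invade.

Threshold R = 26.3; K < 26.3, so no, the predator goes extinct.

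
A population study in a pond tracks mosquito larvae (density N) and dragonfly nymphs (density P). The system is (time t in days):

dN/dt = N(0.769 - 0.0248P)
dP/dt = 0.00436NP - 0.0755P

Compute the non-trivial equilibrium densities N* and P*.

N* ≈ 17.3, P* ≈ 31

Set dP/dt = 0 with P > 0: 0.00436N - 0.0755 = 0, so N* = 0.0755/0.00436 = 17.3.
Set dN/dt = 0 with N > 0: 0.769 - 0.0248P = 0, so P* = 0.769/0.0248 = 31.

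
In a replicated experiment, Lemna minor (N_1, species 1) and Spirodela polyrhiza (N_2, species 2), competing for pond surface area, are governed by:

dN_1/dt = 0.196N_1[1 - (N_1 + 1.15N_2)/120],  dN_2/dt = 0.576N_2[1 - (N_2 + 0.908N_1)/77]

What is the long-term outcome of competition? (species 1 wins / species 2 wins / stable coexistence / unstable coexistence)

Compare the nullcline intercepts: K1/α12 = 120/1.15 = 104 > K2 = 77; K2/α21 = 77/0.908 = 84.8 < K1 = 120.
Since the inequalities point opposite ways, species 1 can invade but species 2 cannot.

species 1 excludes species 2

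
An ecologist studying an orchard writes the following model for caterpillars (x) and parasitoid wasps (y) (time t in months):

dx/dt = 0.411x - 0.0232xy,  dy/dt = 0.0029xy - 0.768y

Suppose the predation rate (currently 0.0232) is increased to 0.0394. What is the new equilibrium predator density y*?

At the interior fixed point, setting dx/dt = 0 with x > 0 fixes y* = (prey growth rate)/(xy coefficient) — independent of the other coefficients.
With the change, y* = 0.411/0.0394 = 10.4; it falls from 17.7.

y* ≈ 10.4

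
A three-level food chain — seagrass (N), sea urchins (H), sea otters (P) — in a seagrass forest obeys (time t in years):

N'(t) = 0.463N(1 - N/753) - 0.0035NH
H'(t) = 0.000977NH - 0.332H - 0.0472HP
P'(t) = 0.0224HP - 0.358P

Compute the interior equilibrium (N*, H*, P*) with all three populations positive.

N* ≈ 662, H* ≈ 16, P* ≈ 6.67

From dP/dt = 0: 0.0224H* = 0.358, so H* = 16.
From dN/dt = 0: 0.463(1 - N*/753) = 0.0035·16, giving N* = 753·(1 - 0.121) = 662.
From dH/dt = 0: 0.000977·662 - 0.332 = 0.0472P*, so P* = 0.315/0.0472 = 6.67.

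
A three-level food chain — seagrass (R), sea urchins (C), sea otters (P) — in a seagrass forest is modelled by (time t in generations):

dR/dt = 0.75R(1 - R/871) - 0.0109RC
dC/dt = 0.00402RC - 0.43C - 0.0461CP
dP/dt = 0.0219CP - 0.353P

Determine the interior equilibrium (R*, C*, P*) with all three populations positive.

R* ≈ 667, C* ≈ 16.1, P* ≈ 48.8

From dP/dt = 0: 0.0219C* = 0.353, so C* = 16.1.
From dR/dt = 0: 0.75(1 - R*/871) = 0.0109·16.1, giving R* = 871·(1 - 0.234) = 667.
From dC/dt = 0: 0.00402·667 - 0.43 = 0.0461P*, so P* = 2.25/0.0461 = 48.8.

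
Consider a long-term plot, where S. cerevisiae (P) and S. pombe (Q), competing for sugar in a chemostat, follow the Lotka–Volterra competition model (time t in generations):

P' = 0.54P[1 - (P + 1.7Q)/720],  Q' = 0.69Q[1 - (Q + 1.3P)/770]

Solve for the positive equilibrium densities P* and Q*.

P* ≈ 487, Q* ≈ 137

Setting both brackets to zero gives the nullclines P + 1.7Q = 720 and 1.3P + Q = 770.
Substituting Q = 770 - 1.3P into the first: P(1 - 1.7·1.3) = 720 - 1.7·770.
So P* = -589/-1.21 = 487, and then Q* = 770 - 1.3·487 = 137.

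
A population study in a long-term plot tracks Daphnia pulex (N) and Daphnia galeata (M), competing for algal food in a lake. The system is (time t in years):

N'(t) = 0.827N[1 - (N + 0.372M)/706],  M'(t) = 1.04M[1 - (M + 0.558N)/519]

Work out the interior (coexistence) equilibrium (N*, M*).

N* ≈ 647, M* ≈ 158

Setting both brackets to zero gives the nullclines N + 0.372M = 706 and 0.558N + M = 519.
Substituting M = 519 - 0.558N into the first: N(1 - 0.372·0.558) = 706 - 0.372·519.
So N* = 513/0.792 = 647, and then M* = 519 - 0.558·647 = 158.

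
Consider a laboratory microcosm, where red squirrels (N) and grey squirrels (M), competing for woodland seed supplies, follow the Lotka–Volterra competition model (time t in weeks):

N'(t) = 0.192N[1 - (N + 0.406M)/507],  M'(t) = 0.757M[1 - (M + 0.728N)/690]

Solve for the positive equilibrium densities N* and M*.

Setting both brackets to zero gives the nullclines N + 0.406M = 507 and 0.728N + M = 690.
Substituting M = 690 - 0.728N into the first: N(1 - 0.406·0.728) = 507 - 0.406·690.
So N* = 227/0.704 = 322, and then M* = 690 - 0.728·322 = 456.

N* ≈ 322, M* ≈ 456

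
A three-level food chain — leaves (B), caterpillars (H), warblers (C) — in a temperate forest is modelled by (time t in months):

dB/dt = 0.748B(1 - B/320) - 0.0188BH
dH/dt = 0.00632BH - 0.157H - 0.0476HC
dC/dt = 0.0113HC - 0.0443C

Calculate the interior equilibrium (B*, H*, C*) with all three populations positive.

B* ≈ 288, H* ≈ 3.92, C* ≈ 35

From dC/dt = 0: 0.0113H* = 0.0443, so H* = 3.92.
From dB/dt = 0: 0.748(1 - B*/320) = 0.0188·3.92, giving B* = 320·(1 - 0.0985) = 288.
From dH/dt = 0: 0.00632·288 - 0.157 = 0.0476C*, so C* = 1.67/0.0476 = 35.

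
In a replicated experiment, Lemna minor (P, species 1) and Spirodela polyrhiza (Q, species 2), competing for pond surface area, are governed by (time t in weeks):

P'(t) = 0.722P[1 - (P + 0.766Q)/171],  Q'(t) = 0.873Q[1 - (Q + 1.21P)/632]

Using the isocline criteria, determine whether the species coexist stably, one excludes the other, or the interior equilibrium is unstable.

species 2 excludes species 1

Compare the nullcline intercepts: K1/α12 = 171/0.766 = 223 < K2 = 632; K2/α21 = 632/1.21 = 522 > K1 = 171.
Since the inequalities point opposite ways, species 2 can invade but species 1 cannot.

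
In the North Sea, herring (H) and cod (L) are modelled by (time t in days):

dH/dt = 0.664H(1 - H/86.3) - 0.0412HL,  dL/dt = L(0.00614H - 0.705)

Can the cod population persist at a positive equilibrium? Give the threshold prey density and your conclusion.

The predator equation gives dL/dt > 0 only when H > 0.705/0.00614 = 115.
Without the predator, H → K = 86.3. Since 86.3 < 115, the predator cannot invade.

Threshold H = 115; K < 115, so no, the predator goes extinct.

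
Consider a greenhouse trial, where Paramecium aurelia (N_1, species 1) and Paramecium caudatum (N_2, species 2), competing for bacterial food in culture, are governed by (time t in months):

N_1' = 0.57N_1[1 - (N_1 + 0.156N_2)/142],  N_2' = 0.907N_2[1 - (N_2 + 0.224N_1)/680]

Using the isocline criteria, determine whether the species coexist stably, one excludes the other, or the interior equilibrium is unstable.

stable coexistence

Compare the nullcline intercepts: K1/α12 = 142/0.156 = 910 > K2 = 680; K2/α21 = 680/0.224 = 3040 > K1 = 142.
Since both inequalities hold, each species can invade when rare, so the interior equilibrium is stable.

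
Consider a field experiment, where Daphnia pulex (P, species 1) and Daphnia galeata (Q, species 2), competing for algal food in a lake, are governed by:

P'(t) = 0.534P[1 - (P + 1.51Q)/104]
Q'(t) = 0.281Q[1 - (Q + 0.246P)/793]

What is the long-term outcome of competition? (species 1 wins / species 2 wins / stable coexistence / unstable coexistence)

Compare the nullcline intercepts: K1/α12 = 104/1.51 = 68.9 < K2 = 793; K2/α21 = 793/0.246 = 3220 > K1 = 104.
Since the inequalities point opposite ways, species 2 can invade but species 1 cannot.

species 2 excludes species 1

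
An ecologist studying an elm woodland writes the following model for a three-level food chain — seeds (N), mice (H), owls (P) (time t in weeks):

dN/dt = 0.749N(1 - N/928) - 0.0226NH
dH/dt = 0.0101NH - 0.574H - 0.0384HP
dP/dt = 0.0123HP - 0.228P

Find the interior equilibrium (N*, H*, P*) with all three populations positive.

From dP/dt = 0: 0.0123H* = 0.228, so H* = 18.5.
From dN/dt = 0: 0.749(1 - N*/928) = 0.0226·18.5, giving N* = 928·(1 - 0.559) = 409.
From dH/dt = 0: 0.0101·409 - 0.574 = 0.0384P*, so P* = 3.56/0.0384 = 92.6.

N* ≈ 409, H* ≈ 18.5, P* ≈ 92.6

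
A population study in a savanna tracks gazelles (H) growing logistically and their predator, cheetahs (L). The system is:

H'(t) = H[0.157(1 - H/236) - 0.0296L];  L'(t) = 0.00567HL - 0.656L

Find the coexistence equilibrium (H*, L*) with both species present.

From dL/dt = 0 with L > 0: 0.00567H* = 0.656, so H* = 116.
Substitute into dH/dt = 0: 0.157(1 - 116/236) = 0.0296L*.
The bracket is 0.51, giving L* = 0.08/0.0296 = 2.7.

H* ≈ 116, L* ≈ 2.7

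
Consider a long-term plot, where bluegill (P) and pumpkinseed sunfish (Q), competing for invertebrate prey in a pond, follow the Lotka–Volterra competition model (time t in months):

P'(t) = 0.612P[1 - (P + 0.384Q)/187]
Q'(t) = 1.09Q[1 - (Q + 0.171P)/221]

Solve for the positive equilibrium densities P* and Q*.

Setting both brackets to zero gives the nullclines P + 0.384Q = 187 and 0.171P + Q = 221.
Substituting Q = 221 - 0.171P into the first: P(1 - 0.384·0.171) = 187 - 0.384·221.
So P* = 102/0.934 = 109, and then Q* = 221 - 0.171·109 = 202.

P* ≈ 109, Q* ≈ 202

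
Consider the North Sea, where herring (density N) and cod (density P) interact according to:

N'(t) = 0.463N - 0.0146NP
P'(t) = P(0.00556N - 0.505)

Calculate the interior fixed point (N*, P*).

Set dP/dt = 0 with P > 0: 0.00556N - 0.505 = 0, so N* = 0.505/0.00556 = 90.8.
Set dN/dt = 0 with N > 0: 0.463 - 0.0146P = 0, so P* = 0.463/0.0146 = 31.7.

N* ≈ 90.8, P* ≈ 31.7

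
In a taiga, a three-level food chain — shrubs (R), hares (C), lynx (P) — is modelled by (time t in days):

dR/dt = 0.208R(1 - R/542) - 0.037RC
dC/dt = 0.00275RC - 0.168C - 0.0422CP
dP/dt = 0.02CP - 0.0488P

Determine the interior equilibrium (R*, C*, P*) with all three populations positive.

From dP/dt = 0: 0.02C* = 0.0488, so C* = 2.44.
From dR/dt = 0: 0.208(1 - R*/542) = 0.037·2.44, giving R* = 542·(1 - 0.434) = 307.
From dC/dt = 0: 0.00275·307 - 0.168 = 0.0422P*, so P* = 0.676/0.0422 = 16.

R* ≈ 307, C* ≈ 2.44, P* ≈ 16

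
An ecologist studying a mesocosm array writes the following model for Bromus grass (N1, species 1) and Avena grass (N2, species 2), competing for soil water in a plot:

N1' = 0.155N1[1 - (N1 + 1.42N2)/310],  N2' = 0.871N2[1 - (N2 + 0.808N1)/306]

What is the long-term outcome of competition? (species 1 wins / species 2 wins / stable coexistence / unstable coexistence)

species 2 excludes species 1

Compare the nullcline intercepts: K1/α12 = 310/1.42 = 218 < K2 = 306; K2/α21 = 306/0.808 = 379 > K1 = 310.
Since the inequalities point opposite ways, species 2 can invade but species 1 cannot.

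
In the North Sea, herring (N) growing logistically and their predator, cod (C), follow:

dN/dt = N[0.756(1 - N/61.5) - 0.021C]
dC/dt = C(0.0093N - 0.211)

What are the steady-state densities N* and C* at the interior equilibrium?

N* ≈ 22.7, C* ≈ 22.7

From dC/dt = 0 with C > 0: 0.0093N* = 0.211, so N* = 22.7.
Substitute into dN/dt = 0: 0.756(1 - 22.7/61.5) = 0.021C*.
The bracket is 0.631, giving C* = 0.477/0.021 = 22.7.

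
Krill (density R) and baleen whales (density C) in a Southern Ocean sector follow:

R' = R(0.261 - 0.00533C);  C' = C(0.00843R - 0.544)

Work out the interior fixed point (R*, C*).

R* ≈ 64.5, C* ≈ 49

Set dC/dt = 0 with C > 0: 0.00843R - 0.544 = 0, so R* = 0.544/0.00843 = 64.5.
Set dR/dt = 0 with R > 0: 0.261 - 0.00533C = 0, so C* = 0.261/0.00533 = 49.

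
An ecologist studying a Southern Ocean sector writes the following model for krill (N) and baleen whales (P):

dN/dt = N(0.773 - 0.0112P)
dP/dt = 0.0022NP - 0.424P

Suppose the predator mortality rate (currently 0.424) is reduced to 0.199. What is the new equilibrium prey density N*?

N* ≈ 90.5

At the interior fixed point, setting dP/dt = 0 with P > 0 fixes N* = (predator death rate)/(NP coefficient) — independent of the other coefficients.
With the change, N* = 0.199/0.0022 = 90.5; it falls from 193.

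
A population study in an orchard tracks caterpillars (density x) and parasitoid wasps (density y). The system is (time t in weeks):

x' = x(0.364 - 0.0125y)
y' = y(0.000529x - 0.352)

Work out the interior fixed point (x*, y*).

x* ≈ 665, y* ≈ 29.1

Set dy/dt = 0 with y > 0: 0.000529x - 0.352 = 0, so x* = 0.352/0.000529 = 665.
Set dx/dt = 0 with x > 0: 0.364 - 0.0125y = 0, so y* = 0.364/0.0125 = 29.1.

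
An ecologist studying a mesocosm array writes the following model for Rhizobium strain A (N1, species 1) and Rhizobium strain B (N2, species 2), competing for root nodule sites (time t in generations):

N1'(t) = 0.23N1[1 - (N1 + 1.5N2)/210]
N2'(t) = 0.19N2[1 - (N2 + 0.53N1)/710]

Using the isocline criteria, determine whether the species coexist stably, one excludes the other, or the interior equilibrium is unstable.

Compare the nullcline intercepts: K1/α12 = 210/1.5 = 140 < K2 = 710; K2/α21 = 710/0.53 = 1340 > K1 = 210.
Since the inequalities point opposite ways, species 2 can invade but species 1 cannot.

species 2 excludes species 1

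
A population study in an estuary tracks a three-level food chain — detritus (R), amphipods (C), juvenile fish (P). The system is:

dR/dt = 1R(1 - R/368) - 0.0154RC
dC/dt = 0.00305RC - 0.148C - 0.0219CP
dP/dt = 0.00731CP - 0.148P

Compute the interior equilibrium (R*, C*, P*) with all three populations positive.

From dP/dt = 0: 0.00731C* = 0.148, so C* = 20.2.
From dR/dt = 0: 1(1 - R*/368) = 0.0154·20.2, giving R* = 368·(1 - 0.312) = 253.
From dC/dt = 0: 0.00305·253 - 0.148 = 0.0219P*, so P* = 0.624/0.0219 = 28.5.

R* ≈ 253, C* ≈ 20.2, P* ≈ 28.5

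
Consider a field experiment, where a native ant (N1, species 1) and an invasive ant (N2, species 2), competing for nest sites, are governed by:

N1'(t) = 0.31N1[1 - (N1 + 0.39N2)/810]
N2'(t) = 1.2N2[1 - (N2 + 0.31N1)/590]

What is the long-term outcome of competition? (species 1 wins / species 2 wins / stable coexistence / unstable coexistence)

Compare the nullcline intercepts: K1/α12 = 810/0.39 = 2080 > K2 = 590; K2/α21 = 590/0.31 = 1900 > K1 = 810.
Since both inequalities hold, each species can invade when rare, so the interior equilibrium is stable.

stable coexistence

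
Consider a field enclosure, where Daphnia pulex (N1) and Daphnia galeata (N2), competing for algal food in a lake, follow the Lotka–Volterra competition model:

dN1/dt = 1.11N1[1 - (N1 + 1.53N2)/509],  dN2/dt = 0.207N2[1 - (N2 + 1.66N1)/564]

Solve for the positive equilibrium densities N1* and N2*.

Setting both brackets to zero gives the nullclines N1 + 1.53N2 = 509 and 1.66N1 + N2 = 564.
Substituting N2 = 564 - 1.66N1 into the first: N1(1 - 1.53·1.66) = 509 - 1.53·564.
So N1* = -354/-1.54 = 230, and then N2* = 564 - 1.66·230 = 182.

N1* ≈ 230, N2* ≈ 182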